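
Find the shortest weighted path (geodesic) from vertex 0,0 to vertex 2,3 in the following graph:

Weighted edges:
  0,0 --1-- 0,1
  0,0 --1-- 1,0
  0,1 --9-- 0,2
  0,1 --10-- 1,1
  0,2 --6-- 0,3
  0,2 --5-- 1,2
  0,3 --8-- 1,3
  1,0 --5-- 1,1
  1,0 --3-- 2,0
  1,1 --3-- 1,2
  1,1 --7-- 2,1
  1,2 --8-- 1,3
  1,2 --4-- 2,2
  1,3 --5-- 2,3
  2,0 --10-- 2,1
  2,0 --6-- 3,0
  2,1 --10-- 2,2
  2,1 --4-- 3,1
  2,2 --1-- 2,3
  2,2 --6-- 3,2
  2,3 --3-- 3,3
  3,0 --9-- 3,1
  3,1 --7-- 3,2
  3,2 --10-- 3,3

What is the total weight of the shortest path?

Shortest path: 0,0 → 1,0 → 1,1 → 1,2 → 2,2 → 2,3, total weight = 14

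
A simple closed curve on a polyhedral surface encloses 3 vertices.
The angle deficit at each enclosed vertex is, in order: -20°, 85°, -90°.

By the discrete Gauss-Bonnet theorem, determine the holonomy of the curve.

Holonomy = total enclosed curvature = (-20°) + 85° + (-90°) = -25°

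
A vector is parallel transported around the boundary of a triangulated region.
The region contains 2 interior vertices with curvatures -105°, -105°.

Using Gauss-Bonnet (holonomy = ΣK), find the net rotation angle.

Holonomy = total enclosed curvature = (-105°) + (-105°) = -210°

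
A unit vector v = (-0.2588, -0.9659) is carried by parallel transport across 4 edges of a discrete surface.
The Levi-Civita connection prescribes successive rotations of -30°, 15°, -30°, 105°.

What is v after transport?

Total rotation: (-30°) + 15° + (-30°) + 105° = 60°. Final vector: (0.7071, -0.7071)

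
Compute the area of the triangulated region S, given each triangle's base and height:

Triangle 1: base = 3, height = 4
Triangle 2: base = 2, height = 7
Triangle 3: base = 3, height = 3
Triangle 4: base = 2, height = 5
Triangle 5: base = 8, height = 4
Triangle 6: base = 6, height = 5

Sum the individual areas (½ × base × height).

(1/2)×3×4 + (1/2)×2×7 + (1/2)×3×3 + (1/2)×2×5 + (1/2)×8×4 + (1/2)×6×5 = 53.5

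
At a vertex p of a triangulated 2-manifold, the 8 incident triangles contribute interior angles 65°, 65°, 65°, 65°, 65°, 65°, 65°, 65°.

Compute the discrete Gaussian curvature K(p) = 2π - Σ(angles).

Sum of angles = 520°. K = 360° - 520° = -160°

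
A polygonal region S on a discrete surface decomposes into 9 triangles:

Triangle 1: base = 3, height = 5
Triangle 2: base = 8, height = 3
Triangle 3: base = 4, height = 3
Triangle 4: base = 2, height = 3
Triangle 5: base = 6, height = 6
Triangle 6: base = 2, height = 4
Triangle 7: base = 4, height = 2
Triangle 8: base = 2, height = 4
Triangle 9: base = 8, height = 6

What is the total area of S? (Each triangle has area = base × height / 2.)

(1/2)×3×5 + (1/2)×8×3 + (1/2)×4×3 + (1/2)×2×3 + (1/2)×6×6 + (1/2)×2×4 + (1/2)×4×2 + (1/2)×2×4 + (1/2)×8×6 = 82.5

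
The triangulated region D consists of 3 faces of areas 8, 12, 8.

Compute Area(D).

8 + 12 + 8 = 28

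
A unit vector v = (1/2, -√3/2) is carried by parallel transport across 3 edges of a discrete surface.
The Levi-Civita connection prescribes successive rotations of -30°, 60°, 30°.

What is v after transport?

Total rotation: (-30°) + 60° + 30° = 60°. Final vector: (1, 0)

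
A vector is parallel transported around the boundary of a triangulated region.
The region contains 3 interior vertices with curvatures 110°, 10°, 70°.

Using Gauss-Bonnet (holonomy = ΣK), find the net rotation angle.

Holonomy = total enclosed curvature = 110° + 10° + 70° = 190°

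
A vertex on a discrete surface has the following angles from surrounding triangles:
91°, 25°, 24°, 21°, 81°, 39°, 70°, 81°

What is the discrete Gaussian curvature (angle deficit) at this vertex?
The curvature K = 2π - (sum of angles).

Sum of angles = 432°. K = 360° - 432° = -72° = -2π/5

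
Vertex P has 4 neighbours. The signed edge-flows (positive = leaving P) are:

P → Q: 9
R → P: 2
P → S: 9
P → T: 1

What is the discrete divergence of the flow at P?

Divergence = sum of outgoing flows = 9 + (-2) + 9 + 1 = 17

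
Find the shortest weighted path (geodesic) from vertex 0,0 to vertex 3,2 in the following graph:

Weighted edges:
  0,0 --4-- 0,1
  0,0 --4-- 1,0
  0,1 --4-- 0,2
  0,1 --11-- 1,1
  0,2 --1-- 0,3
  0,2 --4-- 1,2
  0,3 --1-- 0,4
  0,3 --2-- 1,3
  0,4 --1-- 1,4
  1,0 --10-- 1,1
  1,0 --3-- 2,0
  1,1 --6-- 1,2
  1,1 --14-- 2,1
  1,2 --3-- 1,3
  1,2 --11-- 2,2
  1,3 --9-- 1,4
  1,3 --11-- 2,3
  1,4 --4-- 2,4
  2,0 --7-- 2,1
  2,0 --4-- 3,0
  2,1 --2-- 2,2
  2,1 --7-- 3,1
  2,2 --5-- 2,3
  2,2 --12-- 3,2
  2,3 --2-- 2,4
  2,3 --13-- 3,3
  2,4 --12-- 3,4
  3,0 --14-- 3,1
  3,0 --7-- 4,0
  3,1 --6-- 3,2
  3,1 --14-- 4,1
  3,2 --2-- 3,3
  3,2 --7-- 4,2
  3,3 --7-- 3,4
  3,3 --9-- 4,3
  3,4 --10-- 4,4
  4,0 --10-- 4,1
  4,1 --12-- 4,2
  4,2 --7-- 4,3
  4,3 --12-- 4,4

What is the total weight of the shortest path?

Shortest path: 0,0 → 1,0 → 2,0 → 2,1 → 3,1 → 3,2, total weight = 27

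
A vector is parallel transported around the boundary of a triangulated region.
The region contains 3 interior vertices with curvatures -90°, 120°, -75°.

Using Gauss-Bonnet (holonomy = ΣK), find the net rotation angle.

Holonomy = total enclosed curvature = (-90°) + 120° + (-75°) = -45°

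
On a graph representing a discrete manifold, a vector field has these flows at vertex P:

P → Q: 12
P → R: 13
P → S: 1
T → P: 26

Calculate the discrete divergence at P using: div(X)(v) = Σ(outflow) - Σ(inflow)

Divergence = sum of outgoing flows = 12 + 13 + 1 + (-26) = 0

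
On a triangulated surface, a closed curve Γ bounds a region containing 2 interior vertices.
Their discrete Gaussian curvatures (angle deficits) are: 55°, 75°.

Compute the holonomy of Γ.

Holonomy = total enclosed curvature = 55° + 75° = 130°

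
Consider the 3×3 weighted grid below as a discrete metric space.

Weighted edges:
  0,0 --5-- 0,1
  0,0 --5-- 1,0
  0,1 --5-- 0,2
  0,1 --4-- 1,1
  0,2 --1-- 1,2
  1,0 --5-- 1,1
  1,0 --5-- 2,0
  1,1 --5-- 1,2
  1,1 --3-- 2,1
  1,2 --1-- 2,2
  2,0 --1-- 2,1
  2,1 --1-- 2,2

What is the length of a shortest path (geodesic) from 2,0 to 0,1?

Shortest path: 2,0 → 2,1 → 1,1 → 0,1, total weight = 8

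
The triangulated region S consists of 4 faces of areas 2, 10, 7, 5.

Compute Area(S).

2 + 10 + 7 + 5 = 24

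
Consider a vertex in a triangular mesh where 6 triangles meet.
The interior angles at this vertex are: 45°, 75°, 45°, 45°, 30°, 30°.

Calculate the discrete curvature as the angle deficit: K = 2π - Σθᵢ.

Sum of angles = 270°. K = 360° - 270° = 90° = π/2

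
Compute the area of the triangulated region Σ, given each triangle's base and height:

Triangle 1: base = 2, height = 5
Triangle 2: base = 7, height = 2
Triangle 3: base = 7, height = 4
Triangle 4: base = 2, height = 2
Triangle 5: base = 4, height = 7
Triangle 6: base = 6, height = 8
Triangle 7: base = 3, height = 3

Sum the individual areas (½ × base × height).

(1/2)×2×5 + (1/2)×7×2 + (1/2)×7×4 + (1/2)×2×2 + (1/2)×4×7 + (1/2)×6×8 + (1/2)×3×3 = 70.5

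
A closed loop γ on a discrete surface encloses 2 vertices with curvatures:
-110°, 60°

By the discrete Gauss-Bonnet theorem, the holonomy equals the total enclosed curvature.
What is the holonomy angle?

Holonomy = total enclosed curvature = (-110°) + 60° = -50°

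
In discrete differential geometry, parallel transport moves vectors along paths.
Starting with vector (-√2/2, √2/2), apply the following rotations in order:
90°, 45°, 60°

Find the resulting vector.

Total rotation: 90° + 45° + 60° = 195° ≡ -165° (mod 360°). Final vector: (0.8660, -0.5000)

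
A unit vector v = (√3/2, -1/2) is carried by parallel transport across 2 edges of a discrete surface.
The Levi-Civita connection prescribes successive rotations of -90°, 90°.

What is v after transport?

Total rotation: (-90°) + 90° = 0°. Final vector: (0.8660, -0.5000)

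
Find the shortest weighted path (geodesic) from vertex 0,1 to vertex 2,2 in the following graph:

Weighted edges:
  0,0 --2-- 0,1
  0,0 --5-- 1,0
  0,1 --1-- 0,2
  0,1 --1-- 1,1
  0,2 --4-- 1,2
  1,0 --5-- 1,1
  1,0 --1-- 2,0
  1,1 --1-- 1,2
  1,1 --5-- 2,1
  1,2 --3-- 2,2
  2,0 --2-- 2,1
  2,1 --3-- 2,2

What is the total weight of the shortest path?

Shortest path: 0,1 → 1,1 → 1,2 → 2,2, total weight = 5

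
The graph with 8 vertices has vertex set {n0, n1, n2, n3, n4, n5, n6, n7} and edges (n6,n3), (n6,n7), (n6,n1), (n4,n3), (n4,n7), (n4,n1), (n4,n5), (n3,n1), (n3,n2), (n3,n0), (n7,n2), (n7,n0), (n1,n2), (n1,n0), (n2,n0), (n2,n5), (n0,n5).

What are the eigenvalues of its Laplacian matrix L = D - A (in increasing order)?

Degrees: deg(n0) = 5, deg(n1) = 5, deg(n2) = 5, deg(n3) = 5, deg(n4) = 4, deg(n5) = 3, deg(n6) = 3, deg(n7) = 4.
L = D − A with rows/columns ordered (n0, n1, n2, n3, n4, n5, n6, n7):
  [ 5, -1, -1, -1,  0, -1,  0, -1]
  [-1,  5, -1, -1, -1,  0, -1,  0]
  [-1, -1,  5, -1,  0, -1,  0, -1]
  [-1, -1, -1,  5, -1,  0, -1,  0]
  [ 0, -1,  0, -1,  4, -1,  0, -1]
  [-1,  0, -1,  0, -1,  3,  0,  0]
  [ 0, -1,  0, -1,  0,  0,  3, -1]
  [-1,  0, -1,  0, -1,  0, -1,  4]
Characteristic polynomial: det(λI − L) = λ(λ² − 10λ + 18)(λ − 4)³(λ − 6)².
Roots: λ = 0; (λ² − 10λ + 18) = 0 ⇒ λ = 5 ± √7 ≈ 2.3542, 7.6458; (λ − 4) = 0 ⇒ λ = 4 (multiplicity 3); (λ − 6) = 0 ⇒ λ = 6 (multiplicity 2).
(Check: the roots sum (with multiplicity) to 34, matching trace L = Σdeg = 2·17 = 34.)
Laplacian eigenvalues (increasing order): [0.0, 2.3542, 4.0, 4.0, 4.0, 6.0, 6.0, 7.6458]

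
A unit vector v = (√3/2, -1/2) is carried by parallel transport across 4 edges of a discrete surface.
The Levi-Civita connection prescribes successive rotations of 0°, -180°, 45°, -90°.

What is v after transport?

Total rotation: 0° + (-180°) + 45° + (-90°) = -225° ≡ 135° (mod 360°). Final vector: (-0.2588, 0.9659)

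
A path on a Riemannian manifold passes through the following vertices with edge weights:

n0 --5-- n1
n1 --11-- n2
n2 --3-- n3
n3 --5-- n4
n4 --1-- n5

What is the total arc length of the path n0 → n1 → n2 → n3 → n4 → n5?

Arc length = 5 + 11 + 3 + 5 + 1 = 25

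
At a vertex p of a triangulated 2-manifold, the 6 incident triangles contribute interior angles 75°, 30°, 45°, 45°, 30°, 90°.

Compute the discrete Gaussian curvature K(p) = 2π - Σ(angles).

Sum of angles = 315°. K = 360° - 315° = 45°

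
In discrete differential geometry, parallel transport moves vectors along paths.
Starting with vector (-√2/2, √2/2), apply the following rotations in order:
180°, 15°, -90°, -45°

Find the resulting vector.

Total rotation: 180° + 15° + (-90°) + (-45°) = 60°. Final vector: (-0.9659, -0.2588)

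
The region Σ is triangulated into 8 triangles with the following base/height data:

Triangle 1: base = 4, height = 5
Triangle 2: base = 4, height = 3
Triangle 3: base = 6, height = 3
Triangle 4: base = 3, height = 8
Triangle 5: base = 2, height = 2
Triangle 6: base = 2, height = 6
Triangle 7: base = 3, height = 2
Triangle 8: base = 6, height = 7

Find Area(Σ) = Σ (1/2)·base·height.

(1/2)×4×5 + (1/2)×4×3 + (1/2)×6×3 + (1/2)×3×8 + (1/2)×2×2 + (1/2)×2×6 + (1/2)×3×2 + (1/2)×6×7 = 69.0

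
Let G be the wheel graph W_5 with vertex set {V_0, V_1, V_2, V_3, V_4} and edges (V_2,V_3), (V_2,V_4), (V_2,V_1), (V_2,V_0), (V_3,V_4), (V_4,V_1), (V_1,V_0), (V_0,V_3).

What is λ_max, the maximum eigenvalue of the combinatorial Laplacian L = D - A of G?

The wheel W_5 is the join K_1 ∨ C_4 (a hub joined to every vertex of a cycle of length 4). For a join G ∨ H (G on p vertices, H on q vertices) the Laplacian spectrum is 0, p+q, the eigenvalues of L(G) other than one 0 each shifted by +q, and the eigenvalues of L(H) other than one 0 each shifted by +p. With G = K_1 (p = 1, nothing left after dropping its 0) and H = C_4 (q = 4, eigenvalues 2 − 2cos(2πk/4), k = 0, …, 3; drop k = 0), the spectrum of W_5 is 0, 5, and 1 + (2 − 2cos(2πk/4)) = 3 − 2cos(2πk/4) for k = 1, …, 3:
k=1: 3 − 2cos(π/2) = 3.0; k=2: 3 − 2cos(π) = 5.0; k=3: 3 − 2cos(3π/2) = 3.0.
Laplacian eigenvalues: [0.0, 3.0, 3.0, 5.0, 5.0]. Largest eigenvalue (spectral radius) = 5.0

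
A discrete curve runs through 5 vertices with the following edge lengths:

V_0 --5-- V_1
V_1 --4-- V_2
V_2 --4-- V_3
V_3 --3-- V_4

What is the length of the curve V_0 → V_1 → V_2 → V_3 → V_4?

Arc length = 5 + 4 + 4 + 3 = 16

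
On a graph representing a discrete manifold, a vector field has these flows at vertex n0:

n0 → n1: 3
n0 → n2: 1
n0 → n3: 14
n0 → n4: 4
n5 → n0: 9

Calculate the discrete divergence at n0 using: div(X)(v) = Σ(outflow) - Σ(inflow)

Divergence = sum of outgoing flows = 3 + 1 + 14 + 4 + (-9) = 13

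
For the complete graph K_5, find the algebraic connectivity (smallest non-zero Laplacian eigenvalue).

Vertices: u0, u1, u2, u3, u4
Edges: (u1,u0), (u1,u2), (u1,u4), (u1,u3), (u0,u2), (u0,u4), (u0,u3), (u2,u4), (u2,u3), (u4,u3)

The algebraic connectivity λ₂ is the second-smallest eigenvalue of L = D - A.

For the complete graph K_n, L = nI − J (J = all-ones matrix). J has eigenvalues n (once, eigenvector 𝟙) and 0 (multiplicity n−1), so L has eigenvalues 0 (once) and n (multiplicity n−1). Here n = 5: eigenvalue 0 once and 5 with multiplicity 4.
Laplacian eigenvalues: [0.0, 5.0, 5.0, 5.0, 5.0]. Algebraic connectivity (smallest non-zero eigenvalue) = 5.0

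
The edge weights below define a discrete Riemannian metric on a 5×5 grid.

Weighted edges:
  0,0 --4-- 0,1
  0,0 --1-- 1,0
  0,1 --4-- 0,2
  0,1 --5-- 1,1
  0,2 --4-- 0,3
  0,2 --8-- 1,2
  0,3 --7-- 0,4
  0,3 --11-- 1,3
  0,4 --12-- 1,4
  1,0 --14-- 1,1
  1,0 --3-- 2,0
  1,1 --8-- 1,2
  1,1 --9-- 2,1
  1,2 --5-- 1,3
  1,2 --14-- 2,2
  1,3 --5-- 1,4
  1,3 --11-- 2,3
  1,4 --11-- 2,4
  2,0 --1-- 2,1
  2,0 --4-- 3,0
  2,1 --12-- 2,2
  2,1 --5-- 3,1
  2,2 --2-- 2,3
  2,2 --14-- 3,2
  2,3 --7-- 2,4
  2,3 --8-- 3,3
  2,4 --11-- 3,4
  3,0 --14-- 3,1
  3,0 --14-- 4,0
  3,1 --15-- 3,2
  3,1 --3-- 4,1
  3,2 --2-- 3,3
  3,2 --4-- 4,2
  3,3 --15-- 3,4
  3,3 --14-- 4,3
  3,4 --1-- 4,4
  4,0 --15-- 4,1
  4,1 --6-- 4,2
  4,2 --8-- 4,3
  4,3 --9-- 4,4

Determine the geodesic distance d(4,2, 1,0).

Shortest path: 4,2 → 4,1 → 3,1 → 2,1 → 2,0 → 1,0, total weight = 18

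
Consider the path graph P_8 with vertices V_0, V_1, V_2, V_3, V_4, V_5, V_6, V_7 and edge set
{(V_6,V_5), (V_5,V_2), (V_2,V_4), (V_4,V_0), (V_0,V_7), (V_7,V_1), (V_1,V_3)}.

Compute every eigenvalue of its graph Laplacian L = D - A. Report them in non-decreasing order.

The path graph P_n has Laplacian eigenvalues λ_k = 2 − 2cos(kπ/n), k = 0, 1, …, n−1. Here n = 8:
k=0: 2 − 2cos(0) = 0.0; k=1: 2 − 2cos(π/8) = 0.1522; k=2: 2 − 2cos(π/4) = 0.5858; k=3: 2 − 2cos(3π/8) = 1.2346; k=4: 2 − 2cos(π/2) = 2.0; k=5: 2 − 2cos(5π/8) = 2.7654; k=6: 2 − 2cos(3π/4) = 3.4142; k=7: 2 − 2cos(7π/8) = 3.8478.
Laplacian eigenvalues (increasing order): [0.0, 0.1522, 0.5858, 1.2346, 2.0, 2.7654, 3.4142, 3.8478]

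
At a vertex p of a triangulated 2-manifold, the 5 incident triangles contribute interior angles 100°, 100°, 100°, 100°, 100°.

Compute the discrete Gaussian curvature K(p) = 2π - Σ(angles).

Sum of angles = 500°. K = 360° - 500° = -140°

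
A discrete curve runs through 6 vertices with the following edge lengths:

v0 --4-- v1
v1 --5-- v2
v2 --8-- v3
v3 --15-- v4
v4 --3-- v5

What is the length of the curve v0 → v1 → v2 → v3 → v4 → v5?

Arc length = 4 + 5 + 8 + 15 + 3 = 35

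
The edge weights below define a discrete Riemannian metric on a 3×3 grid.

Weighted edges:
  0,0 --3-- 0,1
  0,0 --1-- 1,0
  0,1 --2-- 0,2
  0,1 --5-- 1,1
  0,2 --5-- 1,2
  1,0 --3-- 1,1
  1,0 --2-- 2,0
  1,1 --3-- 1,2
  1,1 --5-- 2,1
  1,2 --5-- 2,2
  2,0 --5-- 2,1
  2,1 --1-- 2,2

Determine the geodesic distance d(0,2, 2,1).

Shortest path: 0,2 → 1,2 → 2,2 → 2,1, total weight = 11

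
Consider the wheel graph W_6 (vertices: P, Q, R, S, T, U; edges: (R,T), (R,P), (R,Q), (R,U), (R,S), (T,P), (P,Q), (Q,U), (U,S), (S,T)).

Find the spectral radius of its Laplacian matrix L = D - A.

The wheel W_6 is the join K_1 ∨ C_5 (a hub joined to every vertex of a cycle of length 5). For a join G ∨ H (G on p vertices, H on q vertices) the Laplacian spectrum is 0, p+q, the eigenvalues of L(G) other than one 0 each shifted by +q, and the eigenvalues of L(H) other than one 0 each shifted by +p. With G = K_1 (p = 1, nothing left after dropping its 0) and H = C_5 (q = 5, eigenvalues 2 − 2cos(2πk/5), k = 0, …, 4; drop k = 0), the spectrum of W_6 is 0, 6, and 1 + (2 − 2cos(2πk/5)) = 3 − 2cos(2πk/5) for k = 1, …, 4:
k=1: 3 − 2cos(2π/5) = 2.382; k=2: 3 − 2cos(4π/5) = 4.618; k=3: 3 − 2cos(6π/5) = 4.618; k=4: 3 − 2cos(8π/5) = 2.382.
Laplacian eigenvalues: [0.0, 2.382, 2.382, 4.618, 4.618, 6.0]. Largest eigenvalue (spectral radius) = 6.0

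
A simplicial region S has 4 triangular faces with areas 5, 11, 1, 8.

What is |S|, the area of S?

5 + 11 + 1 + 8 = 25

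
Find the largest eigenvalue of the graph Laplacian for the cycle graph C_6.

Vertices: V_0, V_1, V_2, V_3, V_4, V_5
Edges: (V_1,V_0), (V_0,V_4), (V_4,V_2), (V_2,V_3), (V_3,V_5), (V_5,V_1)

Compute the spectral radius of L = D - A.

The cycle graph C_n has Laplacian eigenvalues λ_k = 2 − 2cos(2πk/n), k = 0, 1, …, n−1. Here n = 6:
k=0: 2 − 2cos(0) = 0.0; k=1: 2 − 2cos(π/3) = 1.0; k=2: 2 − 2cos(2π/3) = 3.0; k=3: 2 − 2cos(π) = 4.0; k=4: 2 − 2cos(4π/3) = 3.0; k=5: 2 − 2cos(5π/3) = 1.0.
Laplacian eigenvalues: [0.0, 1.0, 1.0, 3.0, 3.0, 4.0]. Largest eigenvalue (spectral radius) = 4.0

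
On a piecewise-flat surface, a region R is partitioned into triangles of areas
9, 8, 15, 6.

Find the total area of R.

9 + 8 + 15 + 6 = 38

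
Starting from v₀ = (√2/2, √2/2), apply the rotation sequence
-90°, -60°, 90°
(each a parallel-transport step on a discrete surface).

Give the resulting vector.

Total rotation: (-90°) + (-60°) + 90° = -60°. Final vector: (0.9659, -0.2588)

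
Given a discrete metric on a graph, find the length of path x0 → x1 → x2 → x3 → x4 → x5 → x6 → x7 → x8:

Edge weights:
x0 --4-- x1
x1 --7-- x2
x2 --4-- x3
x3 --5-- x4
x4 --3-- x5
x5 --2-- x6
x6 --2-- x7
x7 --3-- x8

Arc length = 4 + 7 + 4 + 5 + 3 + 2 + 2 + 3 = 30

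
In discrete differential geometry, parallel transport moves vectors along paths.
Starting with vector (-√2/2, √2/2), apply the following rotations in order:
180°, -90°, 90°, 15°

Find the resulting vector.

Total rotation: 180° + (-90°) + 90° + 15° = 195° ≡ -165° (mod 360°). Final vector: (0.8660, -0.5000)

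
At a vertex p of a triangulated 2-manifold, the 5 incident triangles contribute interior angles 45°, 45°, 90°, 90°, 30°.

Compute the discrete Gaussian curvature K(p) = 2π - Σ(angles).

Sum of angles = 300°. K = 360° - 300° = 60° = π/3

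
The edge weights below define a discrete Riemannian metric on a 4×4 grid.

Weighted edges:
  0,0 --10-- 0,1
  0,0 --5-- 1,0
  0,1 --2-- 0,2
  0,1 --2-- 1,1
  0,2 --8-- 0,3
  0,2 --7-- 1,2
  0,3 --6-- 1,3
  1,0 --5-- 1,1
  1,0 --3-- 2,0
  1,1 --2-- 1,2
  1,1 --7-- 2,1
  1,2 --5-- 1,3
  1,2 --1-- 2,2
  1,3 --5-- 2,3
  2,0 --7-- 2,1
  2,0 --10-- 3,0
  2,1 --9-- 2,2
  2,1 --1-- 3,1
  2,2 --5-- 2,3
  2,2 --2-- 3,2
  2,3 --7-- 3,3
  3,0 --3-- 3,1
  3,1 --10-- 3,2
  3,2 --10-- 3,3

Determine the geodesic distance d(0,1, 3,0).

Shortest path: 0,1 → 1,1 → 2,1 → 3,1 → 3,0, total weight = 13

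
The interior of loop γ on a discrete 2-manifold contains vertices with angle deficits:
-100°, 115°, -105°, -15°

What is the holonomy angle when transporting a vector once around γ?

Holonomy = total enclosed curvature = (-100°) + 115° + (-105°) + (-15°) = -105°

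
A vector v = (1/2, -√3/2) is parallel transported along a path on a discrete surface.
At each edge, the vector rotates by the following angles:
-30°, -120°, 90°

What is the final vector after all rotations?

Total rotation: (-30°) + (-120°) + 90° = -60°. Final vector: (-0.5000, -0.8660)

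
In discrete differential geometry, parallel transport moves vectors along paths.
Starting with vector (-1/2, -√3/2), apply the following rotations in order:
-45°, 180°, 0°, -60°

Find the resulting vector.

Total rotation: (-45°) + 180° + 0° + (-60°) = 75°. Final vector: (0.7071, -0.7071)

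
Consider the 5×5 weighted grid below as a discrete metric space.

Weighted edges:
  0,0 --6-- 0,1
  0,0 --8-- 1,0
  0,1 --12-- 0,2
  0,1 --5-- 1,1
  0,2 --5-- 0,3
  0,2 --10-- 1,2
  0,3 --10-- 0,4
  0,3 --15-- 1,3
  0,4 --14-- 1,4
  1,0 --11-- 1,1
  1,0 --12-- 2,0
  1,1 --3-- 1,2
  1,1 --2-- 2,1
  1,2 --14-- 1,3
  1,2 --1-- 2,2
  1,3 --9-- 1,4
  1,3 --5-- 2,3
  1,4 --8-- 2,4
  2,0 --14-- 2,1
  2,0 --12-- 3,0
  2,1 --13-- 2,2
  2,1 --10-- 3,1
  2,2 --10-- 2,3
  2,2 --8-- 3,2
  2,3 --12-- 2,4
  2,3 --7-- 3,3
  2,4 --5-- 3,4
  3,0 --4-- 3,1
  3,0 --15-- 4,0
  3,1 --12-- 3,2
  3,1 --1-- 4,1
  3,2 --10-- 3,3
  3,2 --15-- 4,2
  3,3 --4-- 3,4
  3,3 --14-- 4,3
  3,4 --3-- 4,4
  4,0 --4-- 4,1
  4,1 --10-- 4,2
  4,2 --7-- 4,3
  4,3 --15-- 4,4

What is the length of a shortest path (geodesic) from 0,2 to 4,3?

Shortest path: 0,2 → 1,2 → 2,2 → 3,2 → 4,2 → 4,3, total weight = 41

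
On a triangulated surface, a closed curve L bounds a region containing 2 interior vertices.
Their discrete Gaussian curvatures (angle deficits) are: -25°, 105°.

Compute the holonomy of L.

Holonomy = total enclosed curvature = (-25°) + 105° = 80°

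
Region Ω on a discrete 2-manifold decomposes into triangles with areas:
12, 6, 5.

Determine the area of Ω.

12 + 6 + 5 = 23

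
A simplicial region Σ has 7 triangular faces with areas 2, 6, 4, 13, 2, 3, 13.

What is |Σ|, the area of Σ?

2 + 6 + 4 + 13 + 2 + 3 + 13 = 43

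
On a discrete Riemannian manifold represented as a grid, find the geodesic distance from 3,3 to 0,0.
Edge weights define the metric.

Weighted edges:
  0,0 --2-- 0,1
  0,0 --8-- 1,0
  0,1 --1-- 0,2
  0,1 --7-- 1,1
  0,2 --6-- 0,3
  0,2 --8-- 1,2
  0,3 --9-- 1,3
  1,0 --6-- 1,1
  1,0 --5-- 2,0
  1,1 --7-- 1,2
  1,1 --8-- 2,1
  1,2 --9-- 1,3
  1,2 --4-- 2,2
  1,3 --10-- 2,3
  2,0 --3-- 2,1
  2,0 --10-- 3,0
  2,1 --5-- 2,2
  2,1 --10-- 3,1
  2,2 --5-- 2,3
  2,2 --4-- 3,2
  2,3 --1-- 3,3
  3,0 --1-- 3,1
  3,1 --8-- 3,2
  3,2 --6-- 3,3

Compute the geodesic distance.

Shortest path: 3,3 → 2,3 → 2,2 → 1,2 → 0,2 → 0,1 → 0,0, total weight = 21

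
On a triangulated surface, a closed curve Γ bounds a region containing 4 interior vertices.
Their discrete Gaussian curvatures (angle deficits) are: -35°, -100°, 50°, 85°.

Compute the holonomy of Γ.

Holonomy = total enclosed curvature = (-35°) + (-100°) + 50° + 85° = 0°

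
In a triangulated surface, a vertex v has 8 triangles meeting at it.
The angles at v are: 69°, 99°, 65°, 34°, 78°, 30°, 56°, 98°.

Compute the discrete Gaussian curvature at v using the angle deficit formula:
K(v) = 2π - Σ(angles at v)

Sum of angles = 529°. K = 360° - 529° = -169° = -169π/180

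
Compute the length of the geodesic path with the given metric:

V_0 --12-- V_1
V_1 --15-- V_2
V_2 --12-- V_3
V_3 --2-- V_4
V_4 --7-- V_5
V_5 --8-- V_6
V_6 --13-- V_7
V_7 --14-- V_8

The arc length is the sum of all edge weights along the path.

Arc length = 12 + 15 + 12 + 2 + 7 + 8 + 13 + 14 = 83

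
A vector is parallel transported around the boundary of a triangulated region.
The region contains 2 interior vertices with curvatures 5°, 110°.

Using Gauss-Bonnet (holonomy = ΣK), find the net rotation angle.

Holonomy = total enclosed curvature = 5° + 110° = 115°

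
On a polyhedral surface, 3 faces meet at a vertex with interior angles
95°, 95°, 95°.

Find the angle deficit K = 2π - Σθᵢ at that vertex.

Sum of angles = 285°. K = 360° - 285° = 75°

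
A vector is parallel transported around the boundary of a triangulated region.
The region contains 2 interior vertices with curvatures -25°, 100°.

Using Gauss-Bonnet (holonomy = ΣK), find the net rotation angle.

Holonomy = total enclosed curvature = (-25°) + 100° = 75°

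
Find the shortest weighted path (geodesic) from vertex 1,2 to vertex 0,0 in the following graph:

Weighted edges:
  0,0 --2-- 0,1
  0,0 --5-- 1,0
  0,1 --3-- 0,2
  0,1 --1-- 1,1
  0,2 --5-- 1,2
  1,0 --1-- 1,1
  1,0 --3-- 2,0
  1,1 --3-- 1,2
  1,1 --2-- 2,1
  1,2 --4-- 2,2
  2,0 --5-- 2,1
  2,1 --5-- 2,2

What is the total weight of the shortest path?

Shortest path: 1,2 → 1,1 → 0,1 → 0,0, total weight = 6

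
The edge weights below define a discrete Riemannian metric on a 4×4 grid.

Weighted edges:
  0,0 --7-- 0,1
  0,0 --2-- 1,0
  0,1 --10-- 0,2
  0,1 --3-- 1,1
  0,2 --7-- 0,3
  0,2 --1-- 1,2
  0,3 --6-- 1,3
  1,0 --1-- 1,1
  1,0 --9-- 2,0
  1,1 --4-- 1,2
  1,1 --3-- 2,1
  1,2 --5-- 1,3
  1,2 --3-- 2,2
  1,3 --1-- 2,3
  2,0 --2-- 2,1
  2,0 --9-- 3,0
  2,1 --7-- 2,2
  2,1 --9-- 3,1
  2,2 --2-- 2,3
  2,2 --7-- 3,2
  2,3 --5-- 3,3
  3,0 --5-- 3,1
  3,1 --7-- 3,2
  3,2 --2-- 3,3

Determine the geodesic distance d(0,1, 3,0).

Shortest path: 0,1 → 1,1 → 2,1 → 2,0 → 3,0, total weight = 17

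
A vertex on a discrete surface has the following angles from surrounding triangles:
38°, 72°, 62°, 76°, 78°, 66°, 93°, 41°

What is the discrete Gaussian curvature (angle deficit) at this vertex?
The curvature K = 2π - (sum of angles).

Sum of angles = 526°. K = 360° - 526° = -166° = -83π/90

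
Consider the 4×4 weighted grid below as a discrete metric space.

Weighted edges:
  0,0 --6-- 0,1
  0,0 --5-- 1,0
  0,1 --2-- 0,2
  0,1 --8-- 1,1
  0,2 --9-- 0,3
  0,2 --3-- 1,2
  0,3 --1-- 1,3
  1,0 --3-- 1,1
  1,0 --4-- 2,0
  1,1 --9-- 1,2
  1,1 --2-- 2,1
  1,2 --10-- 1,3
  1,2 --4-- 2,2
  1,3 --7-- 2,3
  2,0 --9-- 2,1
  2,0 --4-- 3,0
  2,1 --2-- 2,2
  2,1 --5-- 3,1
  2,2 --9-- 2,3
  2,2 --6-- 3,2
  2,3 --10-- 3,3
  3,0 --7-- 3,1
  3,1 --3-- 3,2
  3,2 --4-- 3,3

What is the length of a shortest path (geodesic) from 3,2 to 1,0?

Shortest path: 3,2 → 3,1 → 2,1 → 1,1 → 1,0, total weight = 13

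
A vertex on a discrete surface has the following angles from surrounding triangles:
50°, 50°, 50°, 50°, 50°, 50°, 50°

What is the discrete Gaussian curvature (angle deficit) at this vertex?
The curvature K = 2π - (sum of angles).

Sum of angles = 350°. K = 360° - 350° = 10°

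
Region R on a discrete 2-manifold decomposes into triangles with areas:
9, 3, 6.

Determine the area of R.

9 + 3 + 6 = 18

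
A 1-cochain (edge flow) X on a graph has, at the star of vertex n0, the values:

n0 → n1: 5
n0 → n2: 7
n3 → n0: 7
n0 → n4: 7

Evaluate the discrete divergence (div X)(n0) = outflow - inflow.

Divergence = sum of outgoing flows = 5 + 7 + (-7) + 7 = 12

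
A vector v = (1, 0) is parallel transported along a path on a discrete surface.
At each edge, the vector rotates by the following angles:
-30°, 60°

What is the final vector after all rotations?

Total rotation: (-30°) + 60° = 30°. Final vector: (0.8660, 0.5000)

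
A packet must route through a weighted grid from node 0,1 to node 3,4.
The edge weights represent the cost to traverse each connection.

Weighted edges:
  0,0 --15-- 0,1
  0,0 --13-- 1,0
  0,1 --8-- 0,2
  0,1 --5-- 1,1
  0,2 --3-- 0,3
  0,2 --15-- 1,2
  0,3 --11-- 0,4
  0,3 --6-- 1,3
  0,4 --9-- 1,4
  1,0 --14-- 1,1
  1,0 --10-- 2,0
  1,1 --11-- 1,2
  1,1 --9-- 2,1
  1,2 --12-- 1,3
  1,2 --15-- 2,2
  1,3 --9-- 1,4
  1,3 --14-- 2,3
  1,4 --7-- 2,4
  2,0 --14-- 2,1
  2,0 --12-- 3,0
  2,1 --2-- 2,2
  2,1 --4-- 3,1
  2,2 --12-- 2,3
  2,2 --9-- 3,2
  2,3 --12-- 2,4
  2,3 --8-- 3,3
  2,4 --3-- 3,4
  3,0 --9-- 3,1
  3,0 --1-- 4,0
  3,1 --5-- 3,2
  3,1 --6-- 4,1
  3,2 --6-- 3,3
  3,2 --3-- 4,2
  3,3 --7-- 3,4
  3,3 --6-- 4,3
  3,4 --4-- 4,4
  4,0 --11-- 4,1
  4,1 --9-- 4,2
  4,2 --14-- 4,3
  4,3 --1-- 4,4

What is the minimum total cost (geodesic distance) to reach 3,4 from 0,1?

Shortest path: 0,1 → 1,1 → 2,1 → 3,1 → 3,2 → 3,3 → 3,4, total weight = 36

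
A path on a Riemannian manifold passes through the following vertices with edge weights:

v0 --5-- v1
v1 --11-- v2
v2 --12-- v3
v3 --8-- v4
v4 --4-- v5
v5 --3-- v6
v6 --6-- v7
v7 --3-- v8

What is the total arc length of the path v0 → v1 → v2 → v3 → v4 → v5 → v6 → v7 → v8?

Arc length = 5 + 11 + 12 + 8 + 4 + 3 + 6 + 3 = 52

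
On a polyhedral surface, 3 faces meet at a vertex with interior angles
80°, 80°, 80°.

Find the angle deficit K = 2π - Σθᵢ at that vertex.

Sum of angles = 240°. K = 360° - 240° = 120° = 2π/3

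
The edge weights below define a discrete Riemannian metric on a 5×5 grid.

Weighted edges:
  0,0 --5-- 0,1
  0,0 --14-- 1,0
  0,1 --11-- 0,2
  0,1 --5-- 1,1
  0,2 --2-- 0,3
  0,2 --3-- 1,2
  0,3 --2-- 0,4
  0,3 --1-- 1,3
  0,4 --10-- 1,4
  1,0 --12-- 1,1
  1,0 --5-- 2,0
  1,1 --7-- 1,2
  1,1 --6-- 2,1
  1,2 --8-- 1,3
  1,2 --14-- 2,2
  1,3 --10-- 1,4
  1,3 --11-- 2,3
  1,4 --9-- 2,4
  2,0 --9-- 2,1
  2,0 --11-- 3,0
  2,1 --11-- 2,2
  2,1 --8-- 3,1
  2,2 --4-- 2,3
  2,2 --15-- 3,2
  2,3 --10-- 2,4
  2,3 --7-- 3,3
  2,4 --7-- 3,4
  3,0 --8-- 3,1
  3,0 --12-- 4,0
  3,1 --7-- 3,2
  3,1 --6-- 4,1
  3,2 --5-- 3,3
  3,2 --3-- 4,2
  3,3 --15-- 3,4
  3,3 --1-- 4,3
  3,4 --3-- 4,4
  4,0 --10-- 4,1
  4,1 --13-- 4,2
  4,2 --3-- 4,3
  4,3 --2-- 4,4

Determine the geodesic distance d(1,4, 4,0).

Shortest path: 1,4 → 2,4 → 3,4 → 4,4 → 4,3 → 4,2 → 4,1 → 4,0, total weight = 47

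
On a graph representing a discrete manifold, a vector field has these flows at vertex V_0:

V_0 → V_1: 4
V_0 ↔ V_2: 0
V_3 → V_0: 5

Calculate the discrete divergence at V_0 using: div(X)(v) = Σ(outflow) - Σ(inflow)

Divergence = sum of outgoing flows = 4 + 0 + (-5) = -1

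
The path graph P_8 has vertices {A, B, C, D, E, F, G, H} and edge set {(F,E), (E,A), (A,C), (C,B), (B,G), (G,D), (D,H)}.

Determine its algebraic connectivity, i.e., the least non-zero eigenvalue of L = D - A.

The path graph P_n has Laplacian eigenvalues λ_k = 2 − 2cos(kπ/n), k = 0, 1, …, n−1. Here n = 8:
k=0: 2 − 2cos(0) = 0.0; k=1: 2 − 2cos(π/8) = 0.1522; k=2: 2 − 2cos(π/4) = 0.5858; k=3: 2 − 2cos(3π/8) = 1.2346; k=4: 2 − 2cos(π/2) = 2.0; k=5: 2 − 2cos(5π/8) = 2.7654; k=6: 2 − 2cos(3π/4) = 3.4142; k=7: 2 − 2cos(7π/8) = 3.8478.
Laplacian eigenvalues: [0.0, 0.1522, 0.5858, 1.2346, 2.0, 2.7654, 3.4142, 3.8478]. Algebraic connectivity (smallest non-zero eigenvalue) = 0.1522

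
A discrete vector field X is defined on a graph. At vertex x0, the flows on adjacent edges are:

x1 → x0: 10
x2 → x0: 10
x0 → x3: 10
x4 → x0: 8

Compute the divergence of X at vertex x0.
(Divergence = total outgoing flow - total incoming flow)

Divergence = sum of outgoing flows = (-10) + (-10) + 10 + (-8) = -18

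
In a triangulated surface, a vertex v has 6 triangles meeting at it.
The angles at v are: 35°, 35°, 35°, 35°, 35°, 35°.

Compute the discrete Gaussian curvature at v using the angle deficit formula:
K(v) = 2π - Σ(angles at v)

Sum of angles = 210°. K = 360° - 210° = 150° = 5π/6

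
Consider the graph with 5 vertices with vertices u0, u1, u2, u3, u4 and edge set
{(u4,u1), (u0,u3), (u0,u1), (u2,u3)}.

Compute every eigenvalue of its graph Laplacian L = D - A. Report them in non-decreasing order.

Degrees: deg(u0) = 2, deg(u1) = 2, deg(u2) = 1, deg(u3) = 2, deg(u4) = 1.
L = D − A with rows/columns ordered (u0, u1, u2, u3, u4):
  [ 2, -1,  0, -1,  0]
  [-1,  2,  0,  0, -1]
  [ 0,  0,  1, -1,  0]
  [-1,  0, -1,  2,  0]
  [ 0, -1,  0,  0,  1]
Characteristic polynomial: det(λI − L) = λ(λ² − 3λ + 1)(λ² − 5λ + 5).
Roots: λ = 0; (λ² − 3λ + 1) = 0 ⇒ λ = (3 ± √5)/2 ≈ 0.382, 2.618; (λ² − 5λ + 5) = 0 ⇒ λ = (5 ± √5)/2 ≈ 1.382, 3.618.
(Check: the roots sum (with multiplicity) to 8, matching trace L = Σdeg = 2·4 = 8.)
Laplacian eigenvalues (increasing order): [0.0, 0.382, 1.382, 2.618, 3.618]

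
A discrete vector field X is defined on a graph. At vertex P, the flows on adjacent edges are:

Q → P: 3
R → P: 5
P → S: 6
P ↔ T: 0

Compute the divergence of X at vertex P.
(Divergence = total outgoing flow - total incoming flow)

Divergence = sum of outgoing flows = (-3) + (-5) + 6 + 0 = -2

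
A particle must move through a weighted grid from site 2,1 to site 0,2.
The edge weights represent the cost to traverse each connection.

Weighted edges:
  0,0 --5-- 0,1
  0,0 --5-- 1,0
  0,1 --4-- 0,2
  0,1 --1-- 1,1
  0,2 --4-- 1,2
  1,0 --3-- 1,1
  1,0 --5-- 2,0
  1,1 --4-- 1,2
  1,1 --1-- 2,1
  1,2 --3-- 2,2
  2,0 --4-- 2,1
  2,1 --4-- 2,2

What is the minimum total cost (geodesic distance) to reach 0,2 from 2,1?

Shortest path: 2,1 → 1,1 → 0,1 → 0,2, total weight = 6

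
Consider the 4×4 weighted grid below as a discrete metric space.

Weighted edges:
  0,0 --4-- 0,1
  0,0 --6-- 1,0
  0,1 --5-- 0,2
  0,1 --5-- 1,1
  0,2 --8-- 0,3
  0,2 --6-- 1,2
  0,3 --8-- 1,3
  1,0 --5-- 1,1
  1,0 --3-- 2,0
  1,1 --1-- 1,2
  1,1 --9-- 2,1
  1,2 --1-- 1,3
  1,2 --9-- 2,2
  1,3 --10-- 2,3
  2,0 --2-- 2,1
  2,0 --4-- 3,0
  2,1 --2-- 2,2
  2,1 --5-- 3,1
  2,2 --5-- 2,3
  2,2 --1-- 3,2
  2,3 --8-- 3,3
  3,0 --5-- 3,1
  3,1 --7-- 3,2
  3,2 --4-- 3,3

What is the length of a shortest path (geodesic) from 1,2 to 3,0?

Shortest path: 1,2 → 1,1 → 1,0 → 2,0 → 3,0, total weight = 13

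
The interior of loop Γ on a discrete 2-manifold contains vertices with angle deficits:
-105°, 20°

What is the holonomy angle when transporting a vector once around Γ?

Holonomy = total enclosed curvature = (-105°) + 20° = -85°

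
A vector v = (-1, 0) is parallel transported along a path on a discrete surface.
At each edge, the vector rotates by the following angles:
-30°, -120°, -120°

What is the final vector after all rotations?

Total rotation: (-30°) + (-120°) + (-120°) = -270° ≡ 90° (mod 360°). Final vector: (0, -1)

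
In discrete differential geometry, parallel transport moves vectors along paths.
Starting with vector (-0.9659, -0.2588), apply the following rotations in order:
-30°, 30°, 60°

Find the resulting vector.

Total rotation: (-30°) + 30° + 60° = 60°. Final vector: (-0.2588, -0.9659)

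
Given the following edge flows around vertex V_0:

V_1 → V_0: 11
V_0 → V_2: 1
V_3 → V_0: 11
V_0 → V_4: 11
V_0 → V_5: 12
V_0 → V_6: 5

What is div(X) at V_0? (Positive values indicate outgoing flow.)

Divergence = sum of outgoing flows = (-11) + 1 + (-11) + 11 + 12 + 5 = 7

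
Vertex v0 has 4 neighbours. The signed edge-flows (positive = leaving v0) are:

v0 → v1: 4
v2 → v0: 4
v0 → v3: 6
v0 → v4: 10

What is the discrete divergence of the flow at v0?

Divergence = sum of outgoing flows = 4 + (-4) + 6 + 10 = 16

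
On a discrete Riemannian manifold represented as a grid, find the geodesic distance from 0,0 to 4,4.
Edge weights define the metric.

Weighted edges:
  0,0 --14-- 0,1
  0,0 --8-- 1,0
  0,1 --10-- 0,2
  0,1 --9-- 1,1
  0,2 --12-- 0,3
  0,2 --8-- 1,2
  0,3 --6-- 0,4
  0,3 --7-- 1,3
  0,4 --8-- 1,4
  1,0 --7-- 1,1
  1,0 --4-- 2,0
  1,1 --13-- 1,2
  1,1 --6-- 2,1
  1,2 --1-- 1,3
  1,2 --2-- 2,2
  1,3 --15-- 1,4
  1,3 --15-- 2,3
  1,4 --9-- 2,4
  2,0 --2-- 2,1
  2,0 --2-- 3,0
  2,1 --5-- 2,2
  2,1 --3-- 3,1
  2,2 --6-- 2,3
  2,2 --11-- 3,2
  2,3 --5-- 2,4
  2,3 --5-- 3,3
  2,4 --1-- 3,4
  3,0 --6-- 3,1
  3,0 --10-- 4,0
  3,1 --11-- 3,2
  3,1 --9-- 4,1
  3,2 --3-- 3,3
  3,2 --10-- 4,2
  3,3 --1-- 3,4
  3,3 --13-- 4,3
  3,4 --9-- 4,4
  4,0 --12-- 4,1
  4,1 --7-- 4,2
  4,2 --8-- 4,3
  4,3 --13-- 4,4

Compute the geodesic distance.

Shortest path: 0,0 → 1,0 → 2,0 → 2,1 → 2,2 → 2,3 → 2,4 → 3,4 → 4,4, total weight = 40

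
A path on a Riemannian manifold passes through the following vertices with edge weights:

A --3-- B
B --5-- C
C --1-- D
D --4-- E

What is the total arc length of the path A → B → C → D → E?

Arc length = 3 + 5 + 1 + 4 = 13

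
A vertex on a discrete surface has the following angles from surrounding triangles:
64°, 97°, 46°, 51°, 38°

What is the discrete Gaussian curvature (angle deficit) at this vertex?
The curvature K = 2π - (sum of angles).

Sum of angles = 296°. K = 360° - 296° = 64° = 16π/45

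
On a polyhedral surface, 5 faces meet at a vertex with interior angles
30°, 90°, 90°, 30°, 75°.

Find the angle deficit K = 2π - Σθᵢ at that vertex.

Sum of angles = 315°. K = 360° - 315° = 45°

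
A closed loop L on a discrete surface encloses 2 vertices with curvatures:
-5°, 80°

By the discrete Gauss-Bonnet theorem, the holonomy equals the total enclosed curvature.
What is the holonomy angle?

Holonomy = total enclosed curvature = (-5°) + 80° = 75°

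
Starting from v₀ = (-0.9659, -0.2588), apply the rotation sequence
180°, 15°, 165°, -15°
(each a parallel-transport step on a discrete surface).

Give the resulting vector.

Total rotation: 180° + 15° + 165° + (-15°) = 345° ≡ -15° (mod 360°). Final vector: (-1, 0)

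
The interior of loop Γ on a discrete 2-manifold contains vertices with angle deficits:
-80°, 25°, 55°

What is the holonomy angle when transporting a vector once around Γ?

Holonomy = total enclosed curvature = (-80°) + 25° + 55° = 0°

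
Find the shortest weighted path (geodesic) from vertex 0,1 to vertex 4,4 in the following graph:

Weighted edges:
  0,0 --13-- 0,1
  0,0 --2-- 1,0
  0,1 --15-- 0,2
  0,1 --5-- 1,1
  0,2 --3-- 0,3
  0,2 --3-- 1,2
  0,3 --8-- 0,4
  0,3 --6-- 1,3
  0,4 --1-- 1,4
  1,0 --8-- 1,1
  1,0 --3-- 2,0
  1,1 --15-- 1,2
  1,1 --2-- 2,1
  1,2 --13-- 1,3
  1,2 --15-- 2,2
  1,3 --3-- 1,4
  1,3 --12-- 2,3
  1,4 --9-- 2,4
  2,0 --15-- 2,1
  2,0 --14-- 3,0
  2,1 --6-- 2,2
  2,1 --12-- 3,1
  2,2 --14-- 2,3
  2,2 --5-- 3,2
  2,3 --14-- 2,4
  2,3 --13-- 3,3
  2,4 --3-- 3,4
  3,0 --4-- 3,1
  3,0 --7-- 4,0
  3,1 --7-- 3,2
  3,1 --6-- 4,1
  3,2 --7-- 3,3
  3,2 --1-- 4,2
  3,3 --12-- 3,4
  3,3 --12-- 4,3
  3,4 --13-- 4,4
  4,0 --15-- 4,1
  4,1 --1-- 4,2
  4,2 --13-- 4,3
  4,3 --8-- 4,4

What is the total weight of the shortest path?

Shortest path: 0,1 → 1,1 → 2,1 → 2,2 → 3,2 → 4,2 → 4,3 → 4,4, total weight = 40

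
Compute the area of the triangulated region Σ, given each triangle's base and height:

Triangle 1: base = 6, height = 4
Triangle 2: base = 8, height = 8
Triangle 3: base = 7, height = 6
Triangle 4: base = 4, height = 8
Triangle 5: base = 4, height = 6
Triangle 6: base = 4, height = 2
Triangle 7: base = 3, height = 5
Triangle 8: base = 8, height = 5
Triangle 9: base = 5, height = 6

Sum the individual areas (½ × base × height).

(1/2)×6×4 + (1/2)×8×8 + (1/2)×7×6 + (1/2)×4×8 + (1/2)×4×6 + (1/2)×4×2 + (1/2)×3×5 + (1/2)×8×5 + (1/2)×5×6 = 139.5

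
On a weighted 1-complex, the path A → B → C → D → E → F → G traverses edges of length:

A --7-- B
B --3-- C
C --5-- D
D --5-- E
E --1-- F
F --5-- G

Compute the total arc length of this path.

Arc length = 7 + 3 + 5 + 5 + 1 + 5 = 26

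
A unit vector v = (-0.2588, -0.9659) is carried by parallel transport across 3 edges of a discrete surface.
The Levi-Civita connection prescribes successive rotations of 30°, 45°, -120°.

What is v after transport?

Total rotation: 30° + 45° + (-120°) = -45°. Final vector: (-0.8660, -0.5000)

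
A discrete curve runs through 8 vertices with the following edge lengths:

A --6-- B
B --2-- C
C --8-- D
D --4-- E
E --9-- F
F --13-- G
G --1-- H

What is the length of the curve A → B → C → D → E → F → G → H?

Arc length = 6 + 2 + 8 + 4 + 9 + 13 + 1 = 43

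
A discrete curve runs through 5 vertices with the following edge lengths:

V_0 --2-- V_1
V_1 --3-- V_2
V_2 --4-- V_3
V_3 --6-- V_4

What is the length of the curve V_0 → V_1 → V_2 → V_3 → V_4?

Arc length = 2 + 3 + 4 + 6 = 15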